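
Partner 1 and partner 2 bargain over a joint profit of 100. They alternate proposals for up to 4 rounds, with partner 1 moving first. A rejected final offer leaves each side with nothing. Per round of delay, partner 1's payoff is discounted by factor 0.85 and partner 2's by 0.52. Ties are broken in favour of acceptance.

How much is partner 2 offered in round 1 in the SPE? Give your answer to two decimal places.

By backward induction:
Round 4 (partner 2 proposes): partner 1 will accept anything ≥ 0, so partner 2 offers 0 and keeps 100.
Round 3 (partner 1 proposes): partner 2 can get 100 next round, worth 0.52 × 100 = 52 now. Partner 1 offers 52 and keeps 100 − 52 = 48.
Round 2 (partner 2 proposes): partner 1 can get 48 next round, worth 0.85 × 48 = 40.8 now. Partner 2 offers 40.8 and keeps 100 − 40.8 = 59.2.
Round 1 (partner 1 proposes): partner 2 can get 59.2 next round, worth 0.52 × 59.2 = 30.784 now; partner 1 offers that and keeps 69.216.

30.78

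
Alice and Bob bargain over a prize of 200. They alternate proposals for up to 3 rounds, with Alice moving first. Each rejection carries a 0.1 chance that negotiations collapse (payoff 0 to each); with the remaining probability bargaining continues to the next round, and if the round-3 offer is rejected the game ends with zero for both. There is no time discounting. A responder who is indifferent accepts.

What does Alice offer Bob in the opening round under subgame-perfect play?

Round 3 (Alice proposes): rejection yields 0 for Bob; Alice offers 0 and keeps 200.
Round 2 (Bob proposes): rejecting gives Alice an expected 0.9 × 200 = 180. Bob offers 180 and keeps 200 − 180 = 20.
Round 1 (Alice proposes): rejecting gives Bob an expected 0.9 × 20 = 18. Alice offers 18 and keeps 200 − 18 = 182.

18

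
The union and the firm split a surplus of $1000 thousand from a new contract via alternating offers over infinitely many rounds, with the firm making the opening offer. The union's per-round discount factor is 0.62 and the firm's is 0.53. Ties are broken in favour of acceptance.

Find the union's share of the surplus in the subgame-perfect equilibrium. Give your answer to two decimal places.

434.02

Let x be the firm's share when the firm proposes and y be the union's share when the union proposes.
The union accepts iff offered ≥ 0.62·y, so x = 1000 − 0.62y. Symmetrically y = 1000 − 0.53x.
Substituting: x = 1000 − 0.62(1000 − 0.53x), giving x(1 − 0.53·0.62) = 1000(1 − 0.62).
So x = 1000 × 0.38 / 0.6714 ≈ 565.9815, and the union receives 1000 − x ≈ 434.0185.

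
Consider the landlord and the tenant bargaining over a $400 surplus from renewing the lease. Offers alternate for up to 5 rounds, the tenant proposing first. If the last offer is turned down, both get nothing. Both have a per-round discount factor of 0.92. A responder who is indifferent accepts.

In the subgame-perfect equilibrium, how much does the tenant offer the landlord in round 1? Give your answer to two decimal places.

Round 5 (the tenant proposes): rejection yields 0 for the landlord; the tenant offers 0 and keeps 400.
Round 4 (the landlord proposes): the tenant can get 400 next round, worth 0.92 × 400 = 368 now. The landlord offers 368 and keeps 400 − 368 = 32.
Round 3 (the tenant proposes): the landlord can get 32 next round, worth 0.92 × 32 = 29.44 now, so the tenant offers 29.44, keeping 370.56.
Round 2 (the landlord proposes): the tenant can get 370.56 next round, worth 0.92 × 370.56 = 340.9152 now; the landlord offers that and keeps 59.0848.
Round 1 (the tenant proposes): the landlord can get 59.0848 next round, worth 0.92 × 59.0848 = 54.358016 now, so the tenant offers 54.358016, keeping 345.641984.

54.36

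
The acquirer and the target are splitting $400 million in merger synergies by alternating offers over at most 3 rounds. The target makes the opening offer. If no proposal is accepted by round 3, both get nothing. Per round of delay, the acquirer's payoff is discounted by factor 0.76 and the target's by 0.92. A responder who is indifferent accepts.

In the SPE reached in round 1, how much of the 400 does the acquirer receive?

24.32

Solve by backward induction from round 3.
Round 3 (the target proposes): the acquirer will accept anything ≥ 0, so the target offers 0 and keeps 400.
Round 2 (the acquirer proposes): the target can get 400 next round, worth 0.92 × 400 = 368 now, so the acquirer offers 368, keeping 32.
Round 1 (the target proposes): the acquirer can get 32 next round, worth 0.76 × 32 = 24.32 now. The target offers 24.32 and keeps 400 − 24.32 = 375.68.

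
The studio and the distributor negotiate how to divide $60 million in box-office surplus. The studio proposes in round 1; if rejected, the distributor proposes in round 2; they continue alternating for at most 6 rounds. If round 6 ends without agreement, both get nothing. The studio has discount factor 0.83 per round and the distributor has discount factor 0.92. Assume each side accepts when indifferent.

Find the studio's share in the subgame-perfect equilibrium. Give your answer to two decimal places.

Solve by backward induction from round 6.
Round 6 (the distributor proposes): the studio will accept anything ≥ 0, so the distributor offers 0 and keeps 60.
Round 5 (the studio proposes): the distributor can get 60 next round, worth 0.92 × 60 = 55.2 now. The studio offers 55.2 and keeps 60 − 55.2 = 4.8.
Round 4 (the distributor proposes): the studio can get 4.8 next round, worth 0.83 × 4.8 = 3.984 now. The distributor offers 3.984 and keeps 60 − 3.984 = 56.016.
Round 3 (the studio proposes): the distributor can get 56.016 next round, worth 0.92 × 56.016 = 51.53472 now. The studio offers 51.53472 and keeps 60 − 51.53472 = 8.46528.
Round 2 (the distributor proposes): the studio can get 8.46528 next round, worth 0.83 × 8.46528 = 7.0261824 now. The distributor offers 7.0261824 and keeps 60 − 7.0261824 = 52.9738176.
Round 1 (the studio proposes): the distributor can get 52.9738176 next round, worth 0.92 × 52.9738176 = 48.735912192 now. The studio offers 48.735912192 and keeps 60 − 48.735912192 = 11.264087808.

11.26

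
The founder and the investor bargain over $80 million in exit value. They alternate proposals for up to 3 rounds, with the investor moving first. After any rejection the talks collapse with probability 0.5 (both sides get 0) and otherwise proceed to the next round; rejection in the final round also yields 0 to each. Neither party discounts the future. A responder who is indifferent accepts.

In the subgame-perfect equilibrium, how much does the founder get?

Round 3 (the investor proposes): rejection yields 0 for the founder; the investor offers 0 and keeps 80.
Round 2 (the founder proposes): rejecting gives the investor an expected 0.5 × 80 = 40; the founder offers that and keeps 40.
Round 1 (the investor proposes): rejecting gives the founder an expected 0.5 × 40 = 20; the investor offers that and keeps 60.

20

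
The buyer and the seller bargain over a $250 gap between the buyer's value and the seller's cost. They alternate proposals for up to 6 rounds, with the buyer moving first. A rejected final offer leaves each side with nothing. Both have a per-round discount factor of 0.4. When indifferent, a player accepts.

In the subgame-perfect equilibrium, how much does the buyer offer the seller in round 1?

Round 6 (the seller proposes): the buyer will accept anything ≥ 0, so the seller offers 0 and keeps 250.
Round 5 (the buyer proposes): the seller can get 250 next round, worth 0.4 × 250 = 100 now, so the buyer offers 100, keeping 150.
Round 4 (the seller proposes): the buyer can get 150 next round, worth 0.4 × 150 = 60 now. The seller offers 60 and keeps 250 − 60 = 190.
Round 3 (the buyer proposes): the seller can get 190 next round, worth 0.4 × 190 = 76 now. The buyer offers 76 and keeps 250 − 76 = 174.
Round 2 (the seller proposes): the buyer can get 174 next round, worth 0.4 × 174 = 69.6 now; the seller offers that and keeps 180.4.
Round 1 (the buyer proposes): the seller can get 180.4 next round, worth 0.4 × 180.4 = 72.16 now. The buyer offers 72.16 and keeps 250 − 72.16 = 177.84.

72.16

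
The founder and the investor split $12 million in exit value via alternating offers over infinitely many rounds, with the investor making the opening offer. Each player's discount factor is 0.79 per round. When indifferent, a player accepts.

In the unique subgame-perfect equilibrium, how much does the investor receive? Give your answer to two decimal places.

6.70

Let x be the investor's share when the investor proposes and y be the founder's share when the founder proposes.
The founder accepts iff offered ≥ 0.79·y, so x = 12 − 0.79y. Symmetrically y = 12 − 0.79x.
Substituting: x = 12 − 0.79(12 − 0.79x), giving x(1 − 0.79·0.79) = 12(1 − 0.79).
So x = 12 × 0.21 / 0.3759 ≈ 6.7039, and the founder receives 12 − x ≈ 5.2961.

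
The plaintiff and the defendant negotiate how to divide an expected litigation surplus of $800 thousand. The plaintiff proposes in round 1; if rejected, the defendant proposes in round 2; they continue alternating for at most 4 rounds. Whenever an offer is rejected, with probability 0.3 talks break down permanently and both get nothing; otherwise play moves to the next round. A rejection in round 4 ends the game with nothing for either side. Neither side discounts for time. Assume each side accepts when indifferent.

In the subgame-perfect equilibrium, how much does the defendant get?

442.4

Round 4 (the defendant proposes): the plaintiff will accept anything ≥ 0, so the defendant offers 0 and keeps 800.
Round 3 (the plaintiff proposes): rejecting gives the defendant an expected 0.7 × 800 = 560; the plaintiff offers that and keeps 240.
Round 2 (the defendant proposes): rejecting gives the plaintiff an expected 0.7 × 240 = 168, so the defendant offers 168, keeping 632.
Round 1 (the plaintiff proposes): rejecting gives the defendant an expected 0.7 × 632 = 442.4, so the plaintiff offers 442.4, keeping 357.6.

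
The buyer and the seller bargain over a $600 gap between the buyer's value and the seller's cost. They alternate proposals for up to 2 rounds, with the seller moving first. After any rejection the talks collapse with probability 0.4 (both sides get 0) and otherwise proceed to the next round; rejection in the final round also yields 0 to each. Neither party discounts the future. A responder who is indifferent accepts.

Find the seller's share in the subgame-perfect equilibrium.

Round 2 (the buyer proposes): the seller will accept anything ≥ 0, so the buyer offers 0 and keeps 600.
Round 1 (the seller proposes): rejecting gives the buyer an expected 0.6 × 600 = 360; the seller offers that and keeps 240.

240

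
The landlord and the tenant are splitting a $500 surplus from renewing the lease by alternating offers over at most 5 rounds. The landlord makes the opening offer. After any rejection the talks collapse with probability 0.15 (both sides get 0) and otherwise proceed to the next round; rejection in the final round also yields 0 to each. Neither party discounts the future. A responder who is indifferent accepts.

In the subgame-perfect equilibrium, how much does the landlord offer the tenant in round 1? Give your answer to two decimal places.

109.81

Round 5 (the landlord proposes): rejection yields 0 for the tenant; the landlord offers 0 and keeps 500.
Round 4 (the tenant proposes): rejecting gives the landlord an expected 0.85 × 500 = 425, so the tenant offers 425, keeping 75.
Round 3 (the landlord proposes): rejecting gives the tenant an expected 0.85 × 75 = 63.75. The landlord offers 63.75 and keeps 500 − 63.75 = 436.25.
Round 2 (the tenant proposes): rejecting gives the landlord an expected 0.85 × 436.25 = 370.8125; the tenant offers that and keeps 129.1875.
Round 1 (the landlord proposes): rejecting gives the tenant an expected 0.85 × 129.1875 = 109.809375; the landlord offers that and keeps 390.190625.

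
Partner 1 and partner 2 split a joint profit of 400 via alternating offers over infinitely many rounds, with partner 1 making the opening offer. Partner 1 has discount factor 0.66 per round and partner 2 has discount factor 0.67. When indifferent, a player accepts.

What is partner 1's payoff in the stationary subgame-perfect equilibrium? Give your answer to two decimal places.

When partner 1 proposes, partner 2 accepts any offer worth at least 0.67 times what partner 2 would get by proposing next round; and vice versa.
This gives x = 400 − 0.67y and y = 400 − 0.66x, where x and y are each side's share when it proposes.
Hence (1 − 0.67·0.66)x = 400(1 − 0.67), i.e. 0.5578·x = 132.
x ≈ 236.6440; partner 2's share is 400 − x ≈ 163.3560.

236.64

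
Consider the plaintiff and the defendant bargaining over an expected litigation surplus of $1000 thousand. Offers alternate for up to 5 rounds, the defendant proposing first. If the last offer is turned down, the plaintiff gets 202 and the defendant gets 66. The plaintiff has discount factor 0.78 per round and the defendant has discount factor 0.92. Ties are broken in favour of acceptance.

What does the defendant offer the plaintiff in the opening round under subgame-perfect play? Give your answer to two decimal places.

Round 5 (the defendant proposes): the plaintiff gets 202 if talks fail, so the defendant offers 202 and keeps 798.
Round 4 (the plaintiff proposes): the defendant can get 798 next round, worth 0.92 × 798 = 734.16 now, so the plaintiff offers 734.16, keeping 265.84.
Round 3 (the defendant proposes): the plaintiff can get 265.84 next round, worth 0.78 × 265.84 = 207.3552 now, so the defendant offers 207.3552, keeping 792.6448.
Round 2 (the plaintiff proposes): the defendant can get 792.6448 next round, worth 0.92 × 792.6448 = 729.233216 now; the plaintiff offers that and keeps 270.766784.
Round 1 (the defendant proposes): the plaintiff can get 270.766784 next round, worth 0.78 × 270.766784 = 211.19809152 now; the defendant offers that and keeps 788.80190848.

211.20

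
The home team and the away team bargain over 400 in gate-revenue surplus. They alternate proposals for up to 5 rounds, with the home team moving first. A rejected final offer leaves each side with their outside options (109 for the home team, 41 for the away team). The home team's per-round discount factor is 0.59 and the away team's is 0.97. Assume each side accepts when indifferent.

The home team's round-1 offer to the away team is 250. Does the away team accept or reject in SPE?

Round 5 (the home team proposes): the away team gets 41 if talks fail, so the home team offers 41 and keeps 359.
Round 4 (the away team proposes): the home team can get 359 next round, worth 0.59 × 359 = 211.81 now. The away team offers 211.81 and keeps 400 − 211.81 = 188.19.
Round 3 (the home team proposes): the away team can get 188.19 next round, worth 0.97 × 188.19 = 182.5443 now, so the home team offers 182.5443, keeping 217.4557.
Round 2 (the away team proposes): the home team can get 217.4557 next round, worth 0.59 × 217.4557 = 128.298863 now, so the away team offers 128.298863, keeping 271.701137.
So by rejecting in round 1, the away team gets 271.701137 next round, worth 0.97 × 271.701137 = 263.55010289 now.
Offer 250 < 263.55010289, so the away team rejects.

Reject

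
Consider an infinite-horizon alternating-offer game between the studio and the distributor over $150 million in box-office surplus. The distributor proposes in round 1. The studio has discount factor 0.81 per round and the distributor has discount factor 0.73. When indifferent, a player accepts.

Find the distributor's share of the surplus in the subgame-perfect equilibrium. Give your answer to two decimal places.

Let x be the distributor's share when the distributor proposes and y be the studio's share when the studio proposes.
The studio accepts iff offered ≥ 0.81·y, so x = 150 − 0.81y. Symmetrically y = 150 − 0.73x.
Substituting: x = 150 − 0.81(150 − 0.73x), giving x(1 − 0.73·0.81) = 150(1 − 0.81).
So x = 150 × 0.19 / 0.4087 ≈ 69.7333, and the studio receives 150 − x ≈ 80.2667.

69.73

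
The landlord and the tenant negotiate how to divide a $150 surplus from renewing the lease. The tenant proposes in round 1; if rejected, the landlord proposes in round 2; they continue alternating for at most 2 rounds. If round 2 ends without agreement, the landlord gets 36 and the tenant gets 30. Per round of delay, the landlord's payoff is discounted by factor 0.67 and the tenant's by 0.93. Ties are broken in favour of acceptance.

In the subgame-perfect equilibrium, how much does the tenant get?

69.6

Round 2 (the landlord proposes): the tenant gets 30 if talks fail, so the landlord offers 30 and keeps 120.
Round 1 (the tenant proposes): the landlord can get 120 next round, worth 0.67 × 120 = 80.4 now; the tenant offers that and keeps 69.6.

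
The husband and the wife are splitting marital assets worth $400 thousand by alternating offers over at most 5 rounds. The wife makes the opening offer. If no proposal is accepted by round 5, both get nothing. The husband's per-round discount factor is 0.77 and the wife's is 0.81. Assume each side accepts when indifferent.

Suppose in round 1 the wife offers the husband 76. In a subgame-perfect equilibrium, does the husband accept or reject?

Reject

Work out the husband's continuation value if the offer is rejected.
Round 5 (the wife proposes): rejection yields 0 for the husband; the wife offers 0 and keeps 400.
Round 4 (the husband proposes): the wife can get 400 next round, worth 0.81 × 400 = 324 now. The husband offers 324 and keeps 400 − 324 = 76.
Round 3 (the wife proposes): the husband can get 76 next round, worth 0.77 × 76 = 58.52 now. The wife offers 58.52 and keeps 400 − 58.52 = 341.48.
Round 2 (the husband proposes): the wife can get 341.48 next round, worth 0.81 × 341.48 = 276.5988 now. The husband offers 276.5988 and keeps 400 − 276.5988 = 123.4012.
So by rejecting in round 1, the husband gets 123.4012 next round, worth 0.77 × 123.4012 = 95.018924 now.
Offer 76 < 95.018924, so the husband rejects.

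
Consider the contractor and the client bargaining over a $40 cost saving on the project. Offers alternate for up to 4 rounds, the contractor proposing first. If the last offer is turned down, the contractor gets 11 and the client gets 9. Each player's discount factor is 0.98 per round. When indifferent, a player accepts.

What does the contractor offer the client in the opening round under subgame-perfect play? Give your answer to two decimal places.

28.08

Round 4 (the client proposes): the contractor gets 11 if talks fail, so the client offers 11 and keeps 29.
Round 3 (the contractor proposes): the client can get 29 next round, worth 0.98 × 29 = 28.42 now; the contractor offers that and keeps 11.58.
Round 2 (the client proposes): the contractor can get 11.58 next round, worth 0.98 × 11.58 = 11.3484 now; the client offers that and keeps 28.6516.
Round 1 (the contractor proposes): the client can get 28.6516 next round, worth 0.98 × 28.6516 = 28.078568 now; the contractor offers that and keeps 11.921432.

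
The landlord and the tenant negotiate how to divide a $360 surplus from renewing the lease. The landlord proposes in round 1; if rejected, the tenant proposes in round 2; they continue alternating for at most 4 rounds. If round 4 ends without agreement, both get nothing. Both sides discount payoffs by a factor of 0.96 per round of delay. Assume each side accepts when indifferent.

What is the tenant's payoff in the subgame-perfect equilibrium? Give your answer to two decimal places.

Work backward from the last round.
Round 4 (the tenant proposes): rejection yields 0 for the landlord; the tenant offers 0 and keeps 360.
Round 3 (the landlord proposes): the tenant can get 360 next round, worth 0.96 × 360 = 345.6 now, so the landlord offers 345.6, keeping 14.4.
Round 2 (the tenant proposes): the landlord can get 14.4 next round, worth 0.96 × 14.4 = 13.824 now; the tenant offers that and keeps 346.176.
Round 1 (the landlord proposes): the tenant can get 346.176 next round, worth 0.96 × 346.176 = 332.32896 now; the landlord offers that and keeps 27.67104.

332.33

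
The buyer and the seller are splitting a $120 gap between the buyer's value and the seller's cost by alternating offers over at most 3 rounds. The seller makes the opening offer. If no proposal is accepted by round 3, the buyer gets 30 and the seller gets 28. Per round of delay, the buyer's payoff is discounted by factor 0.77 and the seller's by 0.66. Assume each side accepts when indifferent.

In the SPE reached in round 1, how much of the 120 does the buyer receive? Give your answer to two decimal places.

Round 3 (the seller proposes): the buyer gets 30 if talks fail, so the seller offers 30 and keeps 90.
Round 2 (the buyer proposes): the seller can get 90 next round, worth 0.66 × 90 = 59.4 now, so the buyer offers 59.4, keeping 60.6.
Round 1 (the seller proposes): the buyer can get 60.6 next round, worth 0.77 × 60.6 = 46.662 now; the seller offers that and keeps 73.338.

46.66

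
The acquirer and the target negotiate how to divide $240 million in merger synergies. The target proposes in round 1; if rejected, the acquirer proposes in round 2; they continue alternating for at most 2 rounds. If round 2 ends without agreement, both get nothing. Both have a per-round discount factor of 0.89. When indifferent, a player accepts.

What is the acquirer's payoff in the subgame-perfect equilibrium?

Round 2 (the acquirer proposes): rejection yields 0 for the target; the acquirer offers 0 and keeps 240.
Round 1 (the target proposes): the acquirer can get 240 next round, worth 0.89 × 240 = 213.6 now; the target offers that and keeps 26.4.

213.6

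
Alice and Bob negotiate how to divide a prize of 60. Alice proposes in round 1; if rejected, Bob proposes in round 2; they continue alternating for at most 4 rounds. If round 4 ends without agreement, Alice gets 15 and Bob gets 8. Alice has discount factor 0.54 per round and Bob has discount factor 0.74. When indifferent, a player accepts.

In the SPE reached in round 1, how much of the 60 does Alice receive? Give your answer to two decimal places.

26.27

Round 4 (Bob proposes): Alice gets 15 if talks fail, so Bob offers 15 and keeps 45.
Round 3 (Alice proposes): Bob can get 45 next round, worth 0.74 × 45 = 33.3 now. Alice offers 33.3 and keeps 60 − 33.3 = 26.7.
Round 2 (Bob proposes): Alice can get 26.7 next round, worth 0.54 × 26.7 = 14.418 now, so Bob offers 14.418, keeping 45.582.
Round 1 (Alice proposes): Bob can get 45.582 next round, worth 0.74 × 45.582 = 33.73068 now; Alice offers that and keeps 26.26932.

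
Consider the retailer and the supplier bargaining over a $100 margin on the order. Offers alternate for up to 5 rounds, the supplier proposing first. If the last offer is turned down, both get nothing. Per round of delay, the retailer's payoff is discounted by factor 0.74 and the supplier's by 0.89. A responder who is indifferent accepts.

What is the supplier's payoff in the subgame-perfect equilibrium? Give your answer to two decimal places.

86.50

Round 5 (the supplier proposes): rejection yields 0 for the retailer; the supplier offers 0 and keeps 100.
Round 4 (the retailer proposes): the supplier can get 100 next round, worth 0.89 × 100 = 89 now; the retailer offers that and keeps 11.
Round 3 (the supplier proposes): the retailer can get 11 next round, worth 0.74 × 11 = 8.14 now; the supplier offers that and keeps 91.86.
Round 2 (the retailer proposes): the supplier can get 91.86 next round, worth 0.89 × 91.86 = 81.7554 now. The retailer offers 81.7554 and keeps 100 − 81.7554 = 18.2446.
Round 1 (the supplier proposes): the retailer can get 18.2446 next round, worth 0.74 × 18.2446 = 13.501004 now. The supplier offers 13.501004 and keeps 100 − 13.501004 = 86.498996.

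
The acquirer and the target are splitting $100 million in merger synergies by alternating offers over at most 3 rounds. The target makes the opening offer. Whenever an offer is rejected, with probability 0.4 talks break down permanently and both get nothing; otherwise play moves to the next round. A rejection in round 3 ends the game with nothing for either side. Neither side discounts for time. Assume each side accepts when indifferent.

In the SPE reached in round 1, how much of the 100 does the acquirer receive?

24

Round 3 (the target proposes): the acquirer will accept anything ≥ 0, so the target offers 0 and keeps 100.
Round 2 (the acquirer proposes): rejecting gives the target an expected 0.6 × 100 = 60, so the acquirer offers 60, keeping 40.
Round 1 (the target proposes): rejecting gives the acquirer an expected 0.6 × 40 = 24, so the target offers 24, keeping 76.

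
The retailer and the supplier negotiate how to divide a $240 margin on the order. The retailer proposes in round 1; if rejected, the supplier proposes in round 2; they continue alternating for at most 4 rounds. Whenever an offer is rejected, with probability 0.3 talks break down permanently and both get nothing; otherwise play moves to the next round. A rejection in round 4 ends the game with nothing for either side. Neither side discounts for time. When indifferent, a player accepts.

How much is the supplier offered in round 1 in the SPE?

Round 4 (the supplier proposes): the retailer will accept anything ≥ 0, so the supplier offers 0 and keeps 240.
Round 3 (the retailer proposes): rejecting gives the supplier an expected 0.7 × 240 = 168, so the retailer offers 168, keeping 72.
Round 2 (the supplier proposes): rejecting gives the retailer an expected 0.7 × 72 = 50.4. The supplier offers 50.4 and keeps 240 − 50.4 = 189.6.
Round 1 (the retailer proposes): rejecting gives the supplier an expected 0.7 × 189.6 = 132.72, so the retailer offers 132.72, keeping 107.28.

132.72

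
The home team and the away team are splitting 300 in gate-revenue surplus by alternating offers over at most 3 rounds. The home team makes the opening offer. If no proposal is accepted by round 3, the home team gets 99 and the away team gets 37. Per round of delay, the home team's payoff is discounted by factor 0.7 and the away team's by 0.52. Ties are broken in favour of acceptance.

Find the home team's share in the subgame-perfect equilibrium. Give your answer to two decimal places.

Round 3 (the home team proposes): the away team gets 37 if talks fail, so the home team offers 37 and keeps 263.
Round 2 (the away team proposes): the home team can get 263 next round, worth 0.7 × 263 = 184.1 now; the away team offers that and keeps 115.9.
Round 1 (the home team proposes): the away team can get 115.9 next round, worth 0.52 × 115.9 = 60.268 now; the home team offers that and keeps 239.732.

239.73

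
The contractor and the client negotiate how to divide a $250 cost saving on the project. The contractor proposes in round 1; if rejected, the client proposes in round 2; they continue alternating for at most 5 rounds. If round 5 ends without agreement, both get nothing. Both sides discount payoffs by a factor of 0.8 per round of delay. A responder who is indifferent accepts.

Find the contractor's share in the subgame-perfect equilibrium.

Round 5 (the contractor proposes): rejection yields 0 for the client; the contractor offers 0 and keeps 250.
Round 4 (the client proposes): the contractor can get 250 next round, worth 0.8 × 250 = 200 now. The client offers 200 and keeps 250 − 200 = 50.
Round 3 (the contractor proposes): the client can get 50 next round, worth 0.8 × 50 = 40 now, so the contractor offers 40, keeping 210.
Round 2 (the client proposes): the contractor can get 210 next round, worth 0.8 × 210 = 168 now. The client offers 168 and keeps 250 − 168 = 82.
Round 1 (the contractor proposes): the client can get 82 next round, worth 0.8 × 82 = 65.6 now; the contractor offers that and keeps 184.4.

184.4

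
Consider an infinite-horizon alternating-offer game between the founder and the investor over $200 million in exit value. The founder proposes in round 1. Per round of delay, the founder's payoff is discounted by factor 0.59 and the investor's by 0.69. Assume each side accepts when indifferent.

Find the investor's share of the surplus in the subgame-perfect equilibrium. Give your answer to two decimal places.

95.43

When the founder proposes, the investor accepts any offer worth at least 0.69 times what the investor would get by proposing next round; and vice versa.
This gives x = 200 − 0.69y and y = 200 − 0.59x, where x and y are each side's share when it proposes.
Hence (1 − 0.69·0.59)x = 200(1 − 0.69), i.e. 0.5929·x = 62.
x ≈ 104.5708; the investor's share is 200 − x ≈ 95.4292.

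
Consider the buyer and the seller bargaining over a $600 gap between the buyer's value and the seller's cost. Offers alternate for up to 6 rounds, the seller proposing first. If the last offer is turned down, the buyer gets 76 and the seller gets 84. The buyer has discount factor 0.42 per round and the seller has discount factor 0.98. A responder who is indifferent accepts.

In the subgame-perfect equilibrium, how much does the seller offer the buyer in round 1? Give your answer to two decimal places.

43.83

Round 6 (the buyer proposes): the seller gets 84 if talks fail, so the buyer offers 84 and keeps 516.
Round 5 (the seller proposes): the buyer can get 516 next round, worth 0.42 × 516 = 216.72 now; the seller offers that and keeps 383.28.
Round 4 (the buyer proposes): the seller can get 383.28 next round, worth 0.98 × 383.28 = 375.6144 now. The buyer offers 375.6144 and keeps 600 − 375.6144 = 224.3856.
Round 3 (the seller proposes): the buyer can get 224.3856 next round, worth 0.42 × 224.3856 = 94.241952 now, so the seller offers 94.241952, keeping 505.758048.
Round 2 (the buyer proposes): the seller can get 505.758048 next round, worth 0.98 × 505.758048 = 495.64288704 now. The buyer offers 495.64288704 and keeps 600 − 495.64288704 = 104.35711296.
Round 1 (the seller proposes): the buyer can get 104.35711296 next round, worth 0.42 × 104.35711296 = 43.8299874432 now, so the seller offers 43.8299874432, keeping 556.1700125568.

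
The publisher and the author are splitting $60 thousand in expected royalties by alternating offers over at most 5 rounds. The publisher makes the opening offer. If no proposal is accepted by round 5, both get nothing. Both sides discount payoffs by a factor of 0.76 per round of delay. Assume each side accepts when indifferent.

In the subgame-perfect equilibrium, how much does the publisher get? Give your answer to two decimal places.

42.73

Solve by backward induction from round 5.
Round 5 (the publisher proposes): the author will accept anything ≥ 0, so the publisher offers 0 and keeps 60.
Round 4 (the author proposes): the publisher can get 60 next round, worth 0.76 × 60 = 45.6 now; the author offers that and keeps 14.4.
Round 3 (the publisher proposes): the author can get 14.4 next round, worth 0.76 × 14.4 = 10.944 now; the publisher offers that and keeps 49.056.
Round 2 (the author proposes): the publisher can get 49.056 next round, worth 0.76 × 49.056 = 37.28256 now, so the author offers 37.28256, keeping 22.71744.
Round 1 (the publisher proposes): the author can get 22.71744 next round, worth 0.76 × 22.71744 = 17.2652544 now; the publisher offers that and keeps 42.7347456.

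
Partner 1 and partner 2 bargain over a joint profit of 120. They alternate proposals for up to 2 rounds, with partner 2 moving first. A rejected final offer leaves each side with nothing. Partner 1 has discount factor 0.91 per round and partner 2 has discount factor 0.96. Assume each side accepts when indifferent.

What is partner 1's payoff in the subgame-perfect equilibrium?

109.2

Round 2 (partner 1 proposes): partner 2 will accept anything ≥ 0, so partner 1 offers 0 and keeps 120.
Round 1 (partner 2 proposes): partner 1 can get 120 next round, worth 0.91 × 120 = 109.2 now, so partner 2 offers 109.2, keeping 10.8.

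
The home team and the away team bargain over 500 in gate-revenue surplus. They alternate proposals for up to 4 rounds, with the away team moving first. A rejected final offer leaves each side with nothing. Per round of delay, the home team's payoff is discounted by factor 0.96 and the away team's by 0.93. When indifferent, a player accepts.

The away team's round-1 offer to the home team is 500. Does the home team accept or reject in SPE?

Round 4 (the home team proposes): the away team will accept anything ≥ 0, so the home team offers 0 and keeps 500.
Round 3 (the away team proposes): the home team can get 500 next round, worth 0.96 × 500 = 480 now, so the away team offers 480, keeping 20.
Round 2 (the home team proposes): the away team can get 20 next round, worth 0.93 × 20 = 18.6 now, so the home team offers 18.6, keeping 481.4.
So by rejecting in round 1, the home team gets 481.4 next round, worth 0.96 × 481.4 = 462.144 now.
Offer 500 ≥ 462.144, so the home team accepts.

Accept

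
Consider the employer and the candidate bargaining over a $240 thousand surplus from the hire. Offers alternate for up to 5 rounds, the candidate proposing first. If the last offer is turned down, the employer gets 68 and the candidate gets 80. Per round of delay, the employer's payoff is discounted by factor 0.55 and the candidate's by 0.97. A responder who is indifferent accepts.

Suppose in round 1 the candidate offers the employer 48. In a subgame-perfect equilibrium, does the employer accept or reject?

Round 5 (the candidate proposes): the employer gets 68 if talks fail, so the candidate offers 68 and keeps 172.
Round 4 (the employer proposes): the candidate can get 172 next round, worth 0.97 × 172 = 166.84 now. The employer offers 166.84 and keeps 240 − 166.84 = 73.16.
Round 3 (the candidate proposes): the employer can get 73.16 next round, worth 0.55 × 73.16 = 40.238 now, so the candidate offers 40.238, keeping 199.762.
Round 2 (the employer proposes): the candidate can get 199.762 next round, worth 0.97 × 199.762 = 193.76914 now. The employer offers 193.76914 and keeps 240 − 193.76914 = 46.23086.
So by rejecting in round 1, the employer gets 46.23086 next round, worth 0.55 × 46.23086 = 25.426973 now.
Offer 48 ≥ 25.426973, so the employer accepts.

Accept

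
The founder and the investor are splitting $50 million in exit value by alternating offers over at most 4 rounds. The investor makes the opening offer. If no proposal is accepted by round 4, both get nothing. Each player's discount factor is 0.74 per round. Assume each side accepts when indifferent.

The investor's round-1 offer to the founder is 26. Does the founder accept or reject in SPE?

Work out the founder's continuation value if the offer is rejected.
Round 4 (the founder proposes): rejection yields 0 for the investor; the founder offers 0 and keeps 50.
Round 3 (the investor proposes): the founder can get 50 next round, worth 0.74 × 50 = 37 now, so the investor offers 37, keeping 13.
Round 2 (the founder proposes): the investor can get 13 next round, worth 0.74 × 13 = 9.62 now; the founder offers that and keeps 40.38.
So by rejecting in round 1, the founder gets 40.38 next round, worth 0.74 × 40.38 = 29.8812 now.
Offer 26 < 29.8812, so the founder rejects.

Reject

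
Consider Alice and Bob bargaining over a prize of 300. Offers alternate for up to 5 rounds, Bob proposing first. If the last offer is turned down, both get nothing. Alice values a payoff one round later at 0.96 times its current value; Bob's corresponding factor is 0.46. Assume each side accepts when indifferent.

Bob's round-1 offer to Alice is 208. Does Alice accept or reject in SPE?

Reject

Round 5 (Bob proposes): rejection yields 0 for Alice; Bob offers 0 and keeps 300.
Round 4 (Alice proposes): Bob can get 300 next round, worth 0.46 × 300 = 138 now, so Alice offers 138, keeping 162.
Round 3 (Bob proposes): Alice can get 162 next round, worth 0.96 × 162 = 155.52 now, so Bob offers 155.52, keeping 144.48.
Round 2 (Alice proposes): Bob can get 144.48 next round, worth 0.46 × 144.48 = 66.4608 now; Alice offers that and keeps 233.5392.
So by rejecting in round 1, Alice gets 233.5392 next round, worth 0.96 × 233.5392 = 224.197632 now.
Offer 208 < 224.197632, so Alice rejects.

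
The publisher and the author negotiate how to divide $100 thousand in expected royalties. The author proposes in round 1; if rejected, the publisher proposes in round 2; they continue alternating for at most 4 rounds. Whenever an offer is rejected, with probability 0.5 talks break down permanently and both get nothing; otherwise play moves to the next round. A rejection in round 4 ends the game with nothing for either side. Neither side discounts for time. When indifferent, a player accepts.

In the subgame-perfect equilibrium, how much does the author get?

62.5

By backward induction:
Round 4 (the publisher proposes): rejection yields 0 for the author; the publisher offers 0 and keeps 100.
Round 3 (the author proposes): rejecting gives the publisher an expected 0.5 × 100 = 50, so the author offers 50, keeping 50.
Round 2 (the publisher proposes): rejecting gives the author an expected 0.5 × 50 = 25. The publisher offers 25 and keeps 100 − 25 = 75.
Round 1 (the author proposes): rejecting gives the publisher an expected 0.5 × 75 = 37.5. The author offers 37.5 and keeps 100 − 37.5 = 62.5.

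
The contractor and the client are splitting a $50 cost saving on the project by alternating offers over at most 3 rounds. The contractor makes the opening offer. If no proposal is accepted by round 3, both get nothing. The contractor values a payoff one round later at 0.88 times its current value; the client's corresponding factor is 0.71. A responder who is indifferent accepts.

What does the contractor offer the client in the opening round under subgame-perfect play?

4.26

Round 3 (the contractor proposes): rejection yields 0 for the client; the contractor offers 0 and keeps 50.
Round 2 (the client proposes): the contractor can get 50 next round, worth 0.88 × 50 = 44 now, so the client offers 44, keeping 6.
Round 1 (the contractor proposes): the client can get 6 next round, worth 0.71 × 6 = 4.26 now, so the contractor offers 4.26, keeping 45.74.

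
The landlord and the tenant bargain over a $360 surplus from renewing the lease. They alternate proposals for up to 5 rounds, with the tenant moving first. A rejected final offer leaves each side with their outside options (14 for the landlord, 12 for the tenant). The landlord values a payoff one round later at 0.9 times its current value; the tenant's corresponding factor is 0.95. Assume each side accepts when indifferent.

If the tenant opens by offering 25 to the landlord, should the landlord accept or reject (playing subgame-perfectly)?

Round 5 (the tenant proposes): the landlord gets 14 if talks fail, so the tenant offers 14 and keeps 346.
Round 4 (the landlord proposes): the tenant can get 346 next round, worth 0.95 × 346 = 328.7 now, so the landlord offers 328.7, keeping 31.3.
Round 3 (the tenant proposes): the landlord can get 31.3 next round, worth 0.9 × 31.3 = 28.17 now, so the tenant offers 28.17, keeping 331.83.
Round 2 (the landlord proposes): the tenant can get 331.83 next round, worth 0.95 × 331.83 = 315.2385 now; the landlord offers that and keeps 44.7615.
So by rejecting in round 1, the landlord gets 44.7615 next round, worth 0.9 × 44.7615 = 40.28535 now.
Offer 25 < 40.28535, so the landlord rejects.

Reject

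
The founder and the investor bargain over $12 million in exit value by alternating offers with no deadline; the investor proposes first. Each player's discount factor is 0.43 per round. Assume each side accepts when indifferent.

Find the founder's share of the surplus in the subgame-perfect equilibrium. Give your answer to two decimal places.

Let x be the investor's share when the investor proposes and y be the founder's share when the founder proposes.
The founder accepts iff offered ≥ 0.43·y, so x = 12 − 0.43y. Symmetrically y = 12 − 0.43x.
Substituting: x = 12 − 0.43(12 − 0.43x), giving x(1 − 0.43·0.43) = 12(1 − 0.43).
So x = 12 × 0.57 / 0.8151 ≈ 8.3916, and the founder receives 12 − x ≈ 3.6084.

3.61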